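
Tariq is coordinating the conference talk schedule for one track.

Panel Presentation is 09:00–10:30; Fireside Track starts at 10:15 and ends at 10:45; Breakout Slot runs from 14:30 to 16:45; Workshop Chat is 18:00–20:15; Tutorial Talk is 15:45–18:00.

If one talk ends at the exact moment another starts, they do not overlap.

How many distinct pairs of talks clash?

Sorted by start: Panel Presentation, Fireside Track, Breakout Slot, Tutorial Talk, Workshop Chat.
Fireside Track starts before Panel Presentation ends → Panel Presentation and Fireside Track overlap.
Breakout Slot starts after Panel Presentation ends; Panel Presentation is clear from here.
Breakout Slot starts after Fireside Track ends; Fireside Track is clear from here.
Tutorial Talk starts before Breakout Slot ends → Breakout Slot and Tutorial Talk overlap.
Workshop Chat starts after Breakout Slot ends.
Workshop Chat starts exactly when Tutorial Talk ends (back-to-back, no overlap).
Overlapping pairs: Breakout Slot & Tutorial Talk, Fireside Track & Panel Presentation — 2 in total.

2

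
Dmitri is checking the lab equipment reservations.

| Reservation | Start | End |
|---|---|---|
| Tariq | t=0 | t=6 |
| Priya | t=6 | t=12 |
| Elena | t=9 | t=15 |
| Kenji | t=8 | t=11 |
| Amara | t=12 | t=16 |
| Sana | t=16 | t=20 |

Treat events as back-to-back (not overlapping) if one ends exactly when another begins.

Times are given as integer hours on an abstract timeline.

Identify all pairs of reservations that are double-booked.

Amara & Elena, Elena & Kenji, Elena & Priya, Kenji & Priya

Sorted by start: Tariq, Priya, Kenji, Elena, Amara, Sana.
Priya starts exactly when Tariq ends (back-to-back, no overlap), so Tariq has no further overlaps.
Kenji starts before Priya ends → Priya and Kenji overlap.
Elena starts before Priya ends → Priya and Elena overlap.
Amara starts exactly when Priya ends (back-to-back, no overlap), so Priya has no further overlaps.
Elena starts before Kenji ends → Kenji and Elena overlap.
Amara starts after Kenji ends, so Kenji has no further overlaps.
Amara starts before Elena ends → Elena and Amara overlap.
Sana starts after Elena ends.
Sana starts exactly when Amara ends (back-to-back, no overlap).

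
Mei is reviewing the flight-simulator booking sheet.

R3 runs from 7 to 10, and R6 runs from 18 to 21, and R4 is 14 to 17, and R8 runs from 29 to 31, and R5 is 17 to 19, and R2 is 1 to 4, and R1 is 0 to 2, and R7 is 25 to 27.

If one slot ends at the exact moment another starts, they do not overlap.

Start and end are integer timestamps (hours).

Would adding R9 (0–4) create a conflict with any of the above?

R1: starts 0 before R9 ends 4, and ends 2 after R9 starts 0 → overlap.
R2: starts 1 before R9 ends 4, and ends 4 after R9 starts 0 → overlap.
R3: starts 7 at or after R9 ends 4 → clear.
R4: starts 14 at or after R9 ends 4 → clear.
R5: starts 17 at or after R9 ends 4 → clear.
R6: starts 18 at or after R9 ends 4 → clear.
R7: starts 25 at or after R9 ends 4 → clear.
R8: starts 29 at or after R9 ends 4 → clear.
R9 overlaps R1, R2.

Yes — it overlaps R1, R2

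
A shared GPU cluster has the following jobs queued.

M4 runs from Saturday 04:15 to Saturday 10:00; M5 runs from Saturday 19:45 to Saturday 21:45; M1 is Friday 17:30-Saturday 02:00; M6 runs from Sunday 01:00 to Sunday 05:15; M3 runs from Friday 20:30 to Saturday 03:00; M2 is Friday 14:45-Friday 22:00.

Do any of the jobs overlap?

Yes

Sorted by start: M2, M1, M3, M4, M5, M6.
M1 starts before M2 ends → M2 and M1 overlap.
That's a conflict, so the schedule is not conflict-free.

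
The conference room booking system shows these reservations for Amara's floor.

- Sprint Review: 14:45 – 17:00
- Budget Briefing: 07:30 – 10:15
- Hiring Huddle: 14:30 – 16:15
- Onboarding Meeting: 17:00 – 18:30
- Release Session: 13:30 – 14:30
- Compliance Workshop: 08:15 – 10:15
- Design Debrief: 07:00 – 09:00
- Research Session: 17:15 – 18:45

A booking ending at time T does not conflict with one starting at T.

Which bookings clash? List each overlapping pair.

Sorted by start: Design Debrief, Budget Briefing, Compliance Workshop, Release Session, Hiring Huddle, Sprint Review, Onboarding Meeting, Research Session.
Budget Briefing starts before Design Debrief ends → Design Debrief and Budget Briefing overlap.
Compliance Workshop starts before Design Debrief ends → Design Debrief and Compliance Workshop overlap.
Release Session starts after Design Debrief ends, so Design Debrief has no further overlaps.
Compliance Workshop starts before Budget Briefing ends → Budget Briefing and Compliance Workshop overlap.
Release Session starts after Budget Briefing ends, so Budget Briefing has no further overlaps.
Release Session starts after Compliance Workshop ends, so Compliance Workshop has no further overlaps.
Hiring Huddle starts exactly when Release Session ends (back-to-back, no overlap), so Release Session has no further overlaps.
Sprint Review starts before Hiring Huddle ends → Hiring Huddle and Sprint Review overlap.
Onboarding Meeting starts after Hiring Huddle ends, so Hiring Huddle has no further overlaps.
Onboarding Meeting starts exactly when Sprint Review ends (back-to-back, no overlap), so Sprint Review has no further overlaps.
Research Session starts before Onboarding Meeting ends → Onboarding Meeting and Research Session overlap.

Budget Briefing & Compliance Workshop, Budget Briefing & Design Debrief, Compliance Workshop & Design Debrief, Hiring Huddle & Sprint Review, Onboarding Meeting & Research Session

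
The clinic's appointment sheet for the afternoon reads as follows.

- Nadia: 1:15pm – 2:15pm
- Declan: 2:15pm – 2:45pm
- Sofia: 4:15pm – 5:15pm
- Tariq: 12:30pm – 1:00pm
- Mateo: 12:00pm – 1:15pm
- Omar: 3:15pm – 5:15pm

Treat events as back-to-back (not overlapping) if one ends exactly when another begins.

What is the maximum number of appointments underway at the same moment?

Sweep the timeline, counting +1 at each start and −1 at each end (ends before starts at a tie):
12:00pm start Mateo → 1
12:30pm start Tariq → 2
1:00pm end Tariq → 1
1:15pm end Mateo → 0
1:15pm start Nadia → 1
2:15pm end Nadia → 0
2:15pm start Declan → 1
2:45pm end Declan → 0
3:15pm start Omar → 1
4:15pm start Sofia → 2
5:15pm end Omar → 1
5:15pm end Sofia → 0
Peak is 2, at 12:30pm (Mateo, Tariq).

2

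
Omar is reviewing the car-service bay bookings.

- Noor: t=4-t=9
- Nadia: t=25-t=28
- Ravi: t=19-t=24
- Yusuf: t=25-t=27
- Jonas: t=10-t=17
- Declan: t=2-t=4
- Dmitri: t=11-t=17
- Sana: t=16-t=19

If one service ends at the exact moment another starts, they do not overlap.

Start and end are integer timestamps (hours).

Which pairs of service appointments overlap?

Sorted by start: Declan, Noor, Jonas, Dmitri, Sana, Ravi, Nadia, Yusuf.
Noor starts exactly when Declan ends (back-to-back, no overlap) — done with Declan.
Jonas starts after Noor ends — done with Noor.
Dmitri starts before Jonas ends → Jonas and Dmitri overlap.
Sana starts before Jonas ends → Jonas and Sana overlap.
Ravi starts after Jonas ends — done with Jonas.
Sana starts before Dmitri ends → Dmitri and Sana overlap.
Ravi starts after Dmitri ends — done with Dmitri.
Ravi starts exactly when Sana ends (back-to-back, no overlap) — done with Sana.
Nadia starts after Ravi ends — done with Ravi.
Yusuf starts before Nadia ends → Nadia and Yusuf overlap.

Dmitri & Jonas, Dmitri & Sana, Jonas & Sana, Nadia & Yusuf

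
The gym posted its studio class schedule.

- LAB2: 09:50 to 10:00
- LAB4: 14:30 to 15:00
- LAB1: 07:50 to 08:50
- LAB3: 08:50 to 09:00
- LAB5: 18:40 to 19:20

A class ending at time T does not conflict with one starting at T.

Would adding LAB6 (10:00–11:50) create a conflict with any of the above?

LAB1: ends 08:50 at or before LAB6 starts 10:00 → clear.
LAB3: ends 09:00 at or before LAB6 starts 10:00 → clear.
LAB2: ends 10:00 at or before LAB6 starts 10:00 → clear.
LAB4: starts 14:30 at or after LAB6 ends 11:50 → clear.
LAB5: starts 18:40 at or after LAB6 ends 11:50 → clear.

No — it doesn't clash with anything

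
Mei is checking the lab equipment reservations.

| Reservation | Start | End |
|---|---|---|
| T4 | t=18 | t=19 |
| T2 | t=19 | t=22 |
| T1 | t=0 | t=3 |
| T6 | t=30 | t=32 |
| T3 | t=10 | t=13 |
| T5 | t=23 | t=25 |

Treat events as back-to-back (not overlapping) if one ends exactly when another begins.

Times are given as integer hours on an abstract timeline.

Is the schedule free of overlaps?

Yes

Check each pair: they overlap iff neither finishes before the other starts.
Sorted by start: T1, T3, T4, T2, T5, T6.
T3 starts after T1 ends, so T1 has no further overlaps.
T4 starts after T3 ends, so T3 has no further overlaps.
T2 starts exactly when T4 ends (back-to-back, no overlap), so T4 has no further overlaps.
T5 starts after T2 ends, so T2 has no further overlaps.
T6 starts after T5 ends.
Every pair is clear; the schedule has no overlaps.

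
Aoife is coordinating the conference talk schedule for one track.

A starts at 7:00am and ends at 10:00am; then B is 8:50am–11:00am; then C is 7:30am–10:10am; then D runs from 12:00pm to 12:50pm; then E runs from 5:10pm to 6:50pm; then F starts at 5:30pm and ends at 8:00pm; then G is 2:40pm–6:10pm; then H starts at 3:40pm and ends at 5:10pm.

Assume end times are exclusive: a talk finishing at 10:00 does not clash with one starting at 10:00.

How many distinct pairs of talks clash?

Sorted by start: A, C, B, D, G, H, E, F.
C starts before A ends → A and C overlap.
B starts before A ends → A and B overlap.
D starts after A ends, so nothing later overlaps A either.
B starts before C ends → C and B overlap.
D starts after C ends, so nothing later overlaps C either.
D starts after B ends, so nothing later overlaps B either.
G starts after D ends, so nothing later overlaps D either.
H starts before G ends → G and H overlap.
E starts before G ends → G and E overlap.
F starts before G ends → G and F overlap.
E starts exactly when H ends (back-to-back, no overlap), so nothing later overlaps H either.
F starts before E ends → E and F overlap.
Overlapping pairs: A & B, A & C, B & C, E & F, E & G, F & G, G & H — 7 in total.

7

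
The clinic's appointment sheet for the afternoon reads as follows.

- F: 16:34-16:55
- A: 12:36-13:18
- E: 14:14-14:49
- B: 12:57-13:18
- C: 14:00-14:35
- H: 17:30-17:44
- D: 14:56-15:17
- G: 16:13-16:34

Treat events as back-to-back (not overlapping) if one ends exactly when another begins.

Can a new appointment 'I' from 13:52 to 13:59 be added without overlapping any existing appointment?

A: ends 13:18 at or before I starts 13:52 → clear.
B: ends 13:18 at or before I starts 13:52 → clear.
C: starts 14:00 at or after I ends 13:59 → clear.
E: starts 14:14 at or after I ends 13:59 → clear.
D: starts 14:56 at or after I ends 13:59 → clear.
G: starts 16:13 at or after I ends 13:59 → clear.
F: starts 16:34 at or after I ends 13:59 → clear.
H: starts 17:30 at or after I ends 13:59 → clear.

Yes — the slot is free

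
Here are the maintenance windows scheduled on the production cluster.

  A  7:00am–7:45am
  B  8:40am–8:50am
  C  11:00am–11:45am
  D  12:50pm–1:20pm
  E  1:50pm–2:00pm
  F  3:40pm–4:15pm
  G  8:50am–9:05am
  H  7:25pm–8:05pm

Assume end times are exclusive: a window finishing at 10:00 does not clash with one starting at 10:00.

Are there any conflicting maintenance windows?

Check each pair: they overlap iff neither finishes before the other starts.
Sorted by start: A, B, G, C, D, E, F, H.
B starts after A ends — done with A.
G starts exactly when B ends (back-to-back, no overlap) — done with B.
C starts after G ends — done with G.
D starts after C ends — done with C.
E starts after D ends — done with D.
F starts after E ends — done with E.
H starts after F ends.
Every pair is clear; the schedule has no overlaps.

No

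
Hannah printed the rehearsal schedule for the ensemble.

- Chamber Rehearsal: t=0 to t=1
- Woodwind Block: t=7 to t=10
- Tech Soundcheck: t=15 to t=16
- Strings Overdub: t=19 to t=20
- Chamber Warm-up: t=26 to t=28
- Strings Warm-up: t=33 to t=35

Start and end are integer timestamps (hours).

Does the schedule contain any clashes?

Sorted by start: Chamber Rehearsal, Woodwind Block, Tech Soundcheck, Strings Overdub, Chamber Warm-up, Strings Warm-up.
Woodwind Block starts after Chamber Rehearsal ends — done with Chamber Rehearsal.
Tech Soundcheck starts after Woodwind Block ends — done with Woodwind Block.
Strings Overdub starts after Tech Soundcheck ends — done with Tech Soundcheck.
Chamber Warm-up starts after Strings Overdub ends — done with Strings Overdub.
Strings Warm-up starts after Chamber Warm-up ends.
Every pair is clear; the schedule has no overlaps.

No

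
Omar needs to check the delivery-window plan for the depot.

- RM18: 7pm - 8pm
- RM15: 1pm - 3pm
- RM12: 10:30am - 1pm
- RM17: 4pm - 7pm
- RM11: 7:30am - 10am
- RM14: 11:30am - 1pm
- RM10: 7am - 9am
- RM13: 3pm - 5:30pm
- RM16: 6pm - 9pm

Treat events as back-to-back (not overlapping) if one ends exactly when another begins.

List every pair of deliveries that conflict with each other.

Sorted by start: RM10, RM11, RM12, RM14, RM15, RM13, RM17, RM16, RM18.
RM11 starts before RM10 ends → RM10 and RM11 overlap.
RM12 starts after RM10 ends, so nothing later overlaps RM10 either.
RM12 starts after RM11 ends, so nothing later overlaps RM11 either.
RM14 starts before RM12 ends → RM12 and RM14 overlap.
RM15 starts exactly when RM12 ends (back-to-back, no overlap), so nothing later overlaps RM12 either.
RM15 starts exactly when RM14 ends (back-to-back, no overlap), so nothing later overlaps RM14 either.
RM13 starts exactly when RM15 ends (back-to-back, no overlap), so nothing later overlaps RM15 either.
RM17 starts before RM13 ends → RM13 and RM17 overlap.
RM16 starts after RM13 ends, so nothing later overlaps RM13 either.
RM16 starts before RM17 ends → RM17 and RM16 overlap.
RM18 starts exactly when RM17 ends (back-to-back, no overlap).
RM18 starts before RM16 ends → RM16 and RM18 overlap.

RM10 & RM11, RM12 & RM14, RM13 & RM17, RM16 & RM17, RM16 & RM18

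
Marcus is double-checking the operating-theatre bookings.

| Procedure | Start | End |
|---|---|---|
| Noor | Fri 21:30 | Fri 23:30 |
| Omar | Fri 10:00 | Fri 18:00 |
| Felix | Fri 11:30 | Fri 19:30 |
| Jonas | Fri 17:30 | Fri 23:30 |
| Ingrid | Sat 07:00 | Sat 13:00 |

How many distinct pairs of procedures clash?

4

Two intervals overlap when each starts before the other ends.
Sorted by start: Omar, Felix, Jonas, Noor, Ingrid.
Felix starts before Omar ends → Omar and Felix overlap.
Jonas starts before Omar ends → Omar and Jonas overlap.
Noor starts after Omar ends, so nothing later overlaps Omar either.
Jonas starts before Felix ends → Felix and Jonas overlap.
Noor starts after Felix ends, so nothing later overlaps Felix either.
Noor starts before Jonas ends → Jonas and Noor overlap.
Ingrid starts after Jonas ends.
Ingrid starts after Noor ends.
Overlapping pairs: Felix & Jonas, Felix & Omar, Jonas & Noor, Jonas & Omar — 4 in total.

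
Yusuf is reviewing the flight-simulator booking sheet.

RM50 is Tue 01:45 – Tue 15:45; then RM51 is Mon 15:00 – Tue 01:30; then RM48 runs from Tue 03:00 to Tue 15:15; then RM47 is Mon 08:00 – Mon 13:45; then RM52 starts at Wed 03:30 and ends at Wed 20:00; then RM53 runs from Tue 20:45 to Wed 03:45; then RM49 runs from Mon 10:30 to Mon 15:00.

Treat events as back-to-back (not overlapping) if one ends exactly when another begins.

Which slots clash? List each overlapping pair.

Sorted by start: RM47, RM49, RM51, RM50, RM48, RM53, RM52.
RM49 starts before RM47 ends → RM47 and RM49 overlap.
RM51 starts after RM47 ends, so RM47 has no further overlaps.
RM51 starts exactly when RM49 ends (back-to-back, no overlap), so RM49 has no further overlaps.
RM50 starts after RM51 ends, so RM51 has no further overlaps.
RM48 starts before RM50 ends → RM50 and RM48 overlap.
RM53 starts after RM50 ends, so RM50 has no further overlaps.
RM53 starts after RM48 ends, so RM48 has no further overlaps.
RM52 starts before RM53 ends → RM53 and RM52 overlap.

RM47 & RM49, RM48 & RM50, RM52 & RM53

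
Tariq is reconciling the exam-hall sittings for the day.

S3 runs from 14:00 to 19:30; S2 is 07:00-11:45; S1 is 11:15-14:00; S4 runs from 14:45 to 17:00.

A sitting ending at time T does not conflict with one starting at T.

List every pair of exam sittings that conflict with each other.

Sorted by start: S2, S1, S3, S4.
S1 starts before S2 ends → S2 and S1 overlap.
S3 starts after S2 ends; S2 is clear from here.
S3 starts exactly when S1 ends (back-to-back, no overlap); S1 is clear from here.
S4 starts before S3 ends → S3 and S4 overlap.

S1 & S2, S3 & S4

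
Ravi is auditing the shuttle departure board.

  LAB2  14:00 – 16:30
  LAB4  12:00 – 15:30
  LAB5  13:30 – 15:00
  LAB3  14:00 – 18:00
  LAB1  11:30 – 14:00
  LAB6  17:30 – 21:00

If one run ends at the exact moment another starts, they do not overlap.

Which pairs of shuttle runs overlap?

LAB1 & LAB4, LAB1 & LAB5, LAB2 & LAB3, LAB2 & LAB4, LAB2 & LAB5, LAB3 & LAB4, LAB3 & LAB5, LAB3 & LAB6, LAB4 & LAB5

Check each pair: they overlap iff neither finishes before the other starts.
Sorted by start: LAB1, LAB4, LAB5, LAB2, LAB3, LAB6.
LAB4 starts before LAB1 ends → LAB1 and LAB4 overlap.
LAB5 starts before LAB1 ends → LAB1 and LAB5 overlap.
LAB2 starts exactly when LAB1 ends (back-to-back, no overlap), so nothing later overlaps LAB1 either.
LAB5 starts before LAB4 ends → LAB4 and LAB5 overlap.
LAB2 starts before LAB4 ends → LAB4 and LAB2 overlap.
LAB3 starts before LAB4 ends → LAB4 and LAB3 overlap.
LAB6 starts after LAB4 ends.
LAB2 starts before LAB5 ends → LAB5 and LAB2 overlap.
LAB3 starts before LAB5 ends → LAB5 and LAB3 overlap.
LAB6 starts after LAB5 ends.
LAB3 starts before LAB2 ends → LAB2 and LAB3 overlap.
LAB6 starts after LAB2 ends.
LAB6 starts before LAB3 ends → LAB3 and LAB6 overlap.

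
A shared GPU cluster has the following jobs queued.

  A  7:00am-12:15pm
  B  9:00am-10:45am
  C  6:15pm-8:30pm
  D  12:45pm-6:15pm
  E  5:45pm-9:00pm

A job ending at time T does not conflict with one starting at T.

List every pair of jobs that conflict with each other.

A & B, C & E, D & E

Sorted by start: A, B, D, E, C.
B starts before A ends → A and B overlap.
D starts after A ends; A is clear from here.
D starts after B ends; B is clear from here.
E starts before D ends → D and E overlap.
C starts exactly when D ends (back-to-back, no overlap).
C starts before E ends → E and C overlap.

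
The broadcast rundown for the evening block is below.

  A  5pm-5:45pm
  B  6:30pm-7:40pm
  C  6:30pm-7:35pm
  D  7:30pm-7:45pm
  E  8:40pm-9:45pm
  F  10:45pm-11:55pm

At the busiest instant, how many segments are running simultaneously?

3

Sweep the timeline, counting +1 at each start and −1 at each end (ends before starts at a tie):
5pm start A → 1
5:45pm end A → 0
6:30pm start B → 1
6:30pm start C → 2
7:30pm start D → 3
7:35pm end C → 2
7:40pm end B → 1
7:45pm end D → 0
8:40pm start E → 1
9:45pm end E → 0
10:45pm start F → 1
11:55pm end F → 0
Peak is 3, at 7:30pm (B, C, D).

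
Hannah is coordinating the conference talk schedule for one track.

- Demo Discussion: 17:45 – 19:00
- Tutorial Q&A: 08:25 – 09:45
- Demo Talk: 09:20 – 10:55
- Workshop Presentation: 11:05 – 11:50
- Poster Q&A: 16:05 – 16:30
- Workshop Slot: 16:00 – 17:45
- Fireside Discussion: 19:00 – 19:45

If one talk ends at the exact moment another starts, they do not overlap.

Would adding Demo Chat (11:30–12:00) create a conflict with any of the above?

Tutorial Q&A: ends 09:45 at or before Demo Chat starts 11:30 → clear.
Demo Talk: ends 10:55 at or before Demo Chat starts 11:30 → clear.
Workshop Presentation: starts 11:05 before Demo Chat ends 12:00, and ends 11:50 after Demo Chat starts 11:30 → overlap.
Workshop Slot: starts 16:00 at or after Demo Chat ends 12:00 → clear.
Poster Q&A: starts 16:05 at or after Demo Chat ends 12:00 → clear.
Demo Discussion: starts 17:45 at or after Demo Chat ends 12:00 → clear.
Fireside Discussion: starts 19:00 at or after Demo Chat ends 12:00 → clear.
Demo Chat overlaps Workshop Presentation.

Yes — it overlaps Workshop Presentation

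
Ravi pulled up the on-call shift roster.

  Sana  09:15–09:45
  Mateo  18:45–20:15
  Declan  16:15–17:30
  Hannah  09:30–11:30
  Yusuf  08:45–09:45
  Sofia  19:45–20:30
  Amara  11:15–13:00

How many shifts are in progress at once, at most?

Sort all start/end points and keep a running count:
08:45 start Yusuf → 1
09:15 start Sana → 2
09:30 start Hannah → 3
09:45 end Sana → 2
09:45 end Yusuf → 1
11:15 start Amara → 2
11:30 end Hannah → 1
13:00 end Amara → 0
16:15 start Declan → 1
17:30 end Declan → 0
18:45 start Mateo → 1
19:45 start Sofia → 2
20:15 end Mateo → 1
20:30 end Sofia → 0
Peak is 3, at 09:30 (Hannah, Sana, Yusuf).

3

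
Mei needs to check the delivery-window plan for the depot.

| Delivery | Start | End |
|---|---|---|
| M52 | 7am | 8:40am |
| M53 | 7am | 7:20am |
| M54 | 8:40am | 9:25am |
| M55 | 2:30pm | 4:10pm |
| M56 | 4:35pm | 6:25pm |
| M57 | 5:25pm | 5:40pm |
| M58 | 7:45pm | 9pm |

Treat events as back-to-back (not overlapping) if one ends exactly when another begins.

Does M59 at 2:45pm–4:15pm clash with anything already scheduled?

Yes — it overlaps M55

M52: ends 8:40am at or before M59 starts 2:45pm → clear.
M53: ends 7:20am at or before M59 starts 2:45pm → clear.
M54: ends 9:25am at or before M59 starts 2:45pm → clear.
M55: starts 2:30pm before M59 ends 4:15pm, and ends 4:10pm after M59 starts 2:45pm → overlap.
M56: starts 4:35pm at or after M59 ends 4:15pm → clear.
M57: starts 5:25pm at or after M59 ends 4:15pm → clear.
M58: starts 7:45pm at or after M59 ends 4:15pm → clear.
M59 overlaps M55.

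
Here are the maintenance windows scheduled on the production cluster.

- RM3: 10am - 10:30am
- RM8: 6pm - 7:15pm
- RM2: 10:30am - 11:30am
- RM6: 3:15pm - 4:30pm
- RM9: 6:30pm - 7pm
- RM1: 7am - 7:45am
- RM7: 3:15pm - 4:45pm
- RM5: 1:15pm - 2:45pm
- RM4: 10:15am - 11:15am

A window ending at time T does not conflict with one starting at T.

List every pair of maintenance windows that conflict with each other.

RM2 & RM4, RM3 & RM4, RM6 & RM7, RM8 & RM9

Two intervals overlap when each starts before the other ends.
Sorted by start: RM1, RM3, RM4, RM2, RM5, RM6, RM7, RM8, RM9.
RM3 starts after RM1 ends, so RM1 has no further overlaps.
RM4 starts before RM3 ends → RM3 and RM4 overlap.
RM2 starts exactly when RM3 ends (back-to-back, no overlap), so RM3 has no further overlaps.
RM2 starts before RM4 ends → RM4 and RM2 overlap.
RM5 starts after RM4 ends, so RM4 has no further overlaps.
RM5 starts after RM2 ends, so RM2 has no further overlaps.
RM6 starts after RM5 ends, so RM5 has no further overlaps.
RM7 starts before RM6 ends → RM6 and RM7 overlap.
RM8 starts after RM6 ends, so RM6 has no further overlaps.
RM8 starts after RM7 ends, so RM7 has no further overlaps.
RM9 starts before RM8 ends → RM8 and RM9 overlap.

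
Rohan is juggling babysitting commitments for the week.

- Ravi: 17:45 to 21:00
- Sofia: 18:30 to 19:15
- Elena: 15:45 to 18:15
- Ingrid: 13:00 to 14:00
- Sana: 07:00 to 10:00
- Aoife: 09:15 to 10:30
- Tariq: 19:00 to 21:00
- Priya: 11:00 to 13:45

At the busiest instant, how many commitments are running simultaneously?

3

Walk through starts and ends in time order (an end at T is processed before a start at T):
07:00 start Sana → 1
09:15 start Aoife → 2
10:00 end Sana → 1
10:30 end Aoife → 0
11:00 start Priya → 1
13:00 start Ingrid → 2
13:45 end Priya → 1
14:00 end Ingrid → 0
15:45 start Elena → 1
17:45 start Ravi → 2
18:15 end Elena → 1
18:30 start Sofia → 2
19:00 start Tariq → 3
19:15 end Sofia → 2
21:00 end Ravi → 1
21:00 end Tariq → 0
Peak is 3, at 19:00 (Ravi, Sofia, Tariq).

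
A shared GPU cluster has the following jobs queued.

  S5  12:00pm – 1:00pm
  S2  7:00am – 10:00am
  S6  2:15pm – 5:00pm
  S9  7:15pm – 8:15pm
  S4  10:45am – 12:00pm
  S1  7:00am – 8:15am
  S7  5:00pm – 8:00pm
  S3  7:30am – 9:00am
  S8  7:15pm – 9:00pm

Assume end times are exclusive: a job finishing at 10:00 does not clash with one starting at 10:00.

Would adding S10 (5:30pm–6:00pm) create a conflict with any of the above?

Yes — it overlaps S7

S1: ends 8:15am at or before S10 starts 5:30pm → clear.
S2: ends 10:00am at or before S10 starts 5:30pm → clear.
S3: ends 9:00am at or before S10 starts 5:30pm → clear.
S4: ends 12:00pm at or before S10 starts 5:30pm → clear.
S5: ends 1:00pm at or before S10 starts 5:30pm → clear.
S6: ends 5:00pm at or before S10 starts 5:30pm → clear.
S7: starts 5:00pm before S10 ends 6:00pm, and ends 8:00pm after S10 starts 5:30pm → overlap.
S8: starts 7:15pm at or after S10 ends 6:00pm → clear.
S9: starts 7:15pm at or after S10 ends 6:00pm → clear.
S10 overlaps S7.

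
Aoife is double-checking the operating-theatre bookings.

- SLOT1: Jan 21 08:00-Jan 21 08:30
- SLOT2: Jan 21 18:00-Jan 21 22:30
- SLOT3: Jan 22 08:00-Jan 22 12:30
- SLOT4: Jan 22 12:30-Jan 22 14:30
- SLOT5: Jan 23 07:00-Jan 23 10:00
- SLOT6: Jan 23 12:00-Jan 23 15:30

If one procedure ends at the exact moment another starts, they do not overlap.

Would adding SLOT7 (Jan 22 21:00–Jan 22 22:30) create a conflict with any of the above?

SLOT1: ends Jan 21 08:30 at or before SLOT7 starts Jan 22 21:00 → clear.
SLOT2: ends Jan 21 22:30 at or before SLOT7 starts Jan 22 21:00 → clear.
SLOT3: ends Jan 22 12:30 at or before SLOT7 starts Jan 22 21:00 → clear.
SLOT4: ends Jan 22 14:30 at or before SLOT7 starts Jan 22 21:00 → clear.
SLOT5: starts Jan 23 07:00 at or after SLOT7 ends Jan 22 22:30 → clear.
SLOT6: starts Jan 23 12:00 at or after SLOT7 ends Jan 22 22:30 → clear.

No — it doesn't clash with anything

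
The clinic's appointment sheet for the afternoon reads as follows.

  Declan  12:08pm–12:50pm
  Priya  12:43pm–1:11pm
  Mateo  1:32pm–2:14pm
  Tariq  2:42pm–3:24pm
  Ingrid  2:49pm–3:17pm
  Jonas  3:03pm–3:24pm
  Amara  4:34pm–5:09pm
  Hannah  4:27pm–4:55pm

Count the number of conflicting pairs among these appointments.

5

Sorted by start: Declan, Priya, Mateo, Tariq, Ingrid, Jonas, Hannah, Amara.
Priya starts before Declan ends → Declan and Priya overlap.
Mateo starts after Declan ends — done with Declan.
Mateo starts after Priya ends — done with Priya.
Tariq starts after Mateo ends — done with Mateo.
Ingrid starts before Tariq ends → Tariq and Ingrid overlap.
Jonas starts before Tariq ends → Tariq and Jonas overlap.
Hannah starts after Tariq ends — done with Tariq.
Jonas starts before Ingrid ends → Ingrid and Jonas overlap.
Hannah starts after Ingrid ends — done with Ingrid.
Hannah starts after Jonas ends — done with Jonas.
Amara starts before Hannah ends → Hannah and Amara overlap.
Overlapping pairs: Amara & Hannah, Declan & Priya, Ingrid & Jonas, Ingrid & Tariq, Jonas & Tariq — 5 in total.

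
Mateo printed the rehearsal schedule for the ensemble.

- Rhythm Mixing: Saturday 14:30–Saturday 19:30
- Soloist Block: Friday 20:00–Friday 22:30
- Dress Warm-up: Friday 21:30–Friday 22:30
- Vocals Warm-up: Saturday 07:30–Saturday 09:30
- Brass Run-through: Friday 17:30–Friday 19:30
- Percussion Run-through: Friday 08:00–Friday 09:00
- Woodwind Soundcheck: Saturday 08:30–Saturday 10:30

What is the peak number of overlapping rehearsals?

Sweep the timeline, counting +1 at each start and −1 at each end (ends before starts at a tie):
Friday 08:00 start Percussion Run-through → 1
Friday 09:00 end Percussion Run-through → 0
Friday 17:30 start Brass Run-through → 1
Friday 19:30 end Brass Run-through → 0
Friday 20:00 start Soloist Block → 1
Friday 21:30 start Dress Warm-up → 2
Friday 22:30 end Dress Warm-up → 1
Friday 22:30 end Soloist Block → 0
Saturday 07:30 start Vocals Warm-up → 1
Saturday 08:30 start Woodwind Soundcheck → 2
Saturday 09:30 end Vocals Warm-up → 1
Saturday 10:30 end Woodwind Soundcheck → 0
Saturday 14:30 start Rhythm Mixing → 1
Saturday 19:30 end Rhythm Mixing → 0
Peak is 2, at Friday 21:30 (Dress Warm-up, Soloist Block).

2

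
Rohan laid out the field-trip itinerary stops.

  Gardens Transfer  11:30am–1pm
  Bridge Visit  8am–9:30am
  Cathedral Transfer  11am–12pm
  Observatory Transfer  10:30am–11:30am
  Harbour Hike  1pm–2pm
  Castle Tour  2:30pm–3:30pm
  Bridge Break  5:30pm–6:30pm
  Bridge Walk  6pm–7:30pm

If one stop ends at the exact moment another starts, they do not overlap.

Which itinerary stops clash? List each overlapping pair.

Two intervals overlap when each starts before the other ends.
Sorted by start: Bridge Visit, Observatory Transfer, Cathedral Transfer, Gardens Transfer, Harbour Hike, Castle Tour, Bridge Break, Bridge Walk.
Observatory Transfer starts after Bridge Visit ends, so Bridge Visit has no further overlaps.
Cathedral Transfer starts before Observatory Transfer ends → Observatory Transfer and Cathedral Transfer overlap.
Gardens Transfer starts exactly when Observatory Transfer ends (back-to-back, no overlap), so Observatory Transfer has no further overlaps.
Gardens Transfer starts before Cathedral Transfer ends → Cathedral Transfer and Gardens Transfer overlap.
Harbour Hike starts after Cathedral Transfer ends, so Cathedral Transfer has no further overlaps.
Harbour Hike starts exactly when Gardens Transfer ends (back-to-back, no overlap), so Gardens Transfer has no further overlaps.
Castle Tour starts after Harbour Hike ends, so Harbour Hike has no further overlaps.
Bridge Break starts after Castle Tour ends, so Castle Tour has no further overlaps.
Bridge Walk starts before Bridge Break ends → Bridge Break and Bridge Walk overlap.

Bridge Break & Bridge Walk, Cathedral Transfer & Gardens Transfer, Cathedral Transfer & Observatory Transfer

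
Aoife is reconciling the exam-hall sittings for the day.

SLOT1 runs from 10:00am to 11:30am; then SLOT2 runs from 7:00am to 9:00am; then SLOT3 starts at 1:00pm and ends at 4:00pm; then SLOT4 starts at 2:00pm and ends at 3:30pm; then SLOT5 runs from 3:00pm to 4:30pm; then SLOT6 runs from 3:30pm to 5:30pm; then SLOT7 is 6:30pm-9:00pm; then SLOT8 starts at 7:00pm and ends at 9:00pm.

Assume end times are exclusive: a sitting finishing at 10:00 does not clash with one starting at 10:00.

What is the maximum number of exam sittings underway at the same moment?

Sort all start/end points and keep a running count:
7:00am start SLOT2 → 1
9:00am end SLOT2 → 0
10:00am start SLOT1 → 1
11:30am end SLOT1 → 0
1:00pm start SLOT3 → 1
2:00pm start SLOT4 → 2
3:00pm start SLOT5 → 3
3:30pm end SLOT4 → 2
3:30pm start SLOT6 → 3
4:00pm end SLOT3 → 2
4:30pm end SLOT5 → 1
5:30pm end SLOT6 → 0
6:30pm start SLOT7 → 1
7:00pm start SLOT8 → 2
9:00pm end SLOT7 → 1
9:00pm end SLOT8 → 0
Peak is 3, at 3:00pm (SLOT3, SLOT4, SLOT5).

3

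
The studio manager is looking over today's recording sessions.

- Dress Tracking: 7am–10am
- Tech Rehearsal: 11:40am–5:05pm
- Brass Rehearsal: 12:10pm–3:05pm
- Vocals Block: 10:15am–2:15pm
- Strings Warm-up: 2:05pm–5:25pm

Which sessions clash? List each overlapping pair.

Brass Rehearsal & Strings Warm-up, Brass Rehearsal & Tech Rehearsal, Brass Rehearsal & Vocals Block, Strings Warm-up & Tech Rehearsal, Strings Warm-up & Vocals Block, Tech Rehearsal & Vocals Block

Sorted by start: Dress Tracking, Vocals Block, Tech Rehearsal, Brass Rehearsal, Strings Warm-up.
Vocals Block starts after Dress Tracking ends — done with Dress Tracking.
Tech Rehearsal starts before Vocals Block ends → Vocals Block and Tech Rehearsal overlap.
Brass Rehearsal starts before Vocals Block ends → Vocals Block and Brass Rehearsal overlap.
Strings Warm-up starts before Vocals Block ends → Vocals Block and Strings Warm-up overlap.
Brass Rehearsal starts before Tech Rehearsal ends → Tech Rehearsal and Brass Rehearsal overlap.
Strings Warm-up starts before Tech Rehearsal ends → Tech Rehearsal and Strings Warm-up overlap.
Strings Warm-up starts before Brass Rehearsal ends → Brass Rehearsal and Strings Warm-up overlap.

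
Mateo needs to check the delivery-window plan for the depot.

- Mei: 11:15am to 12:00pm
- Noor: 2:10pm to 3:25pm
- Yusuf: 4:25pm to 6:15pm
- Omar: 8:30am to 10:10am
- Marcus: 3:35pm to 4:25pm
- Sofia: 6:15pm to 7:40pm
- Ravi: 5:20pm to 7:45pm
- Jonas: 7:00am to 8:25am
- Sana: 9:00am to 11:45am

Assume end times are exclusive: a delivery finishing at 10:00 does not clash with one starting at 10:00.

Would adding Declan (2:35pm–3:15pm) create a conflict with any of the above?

Jonas: ends 8:25am at or before Declan starts 2:35pm → clear.
Omar: ends 10:10am at or before Declan starts 2:35pm → clear.
Sana: ends 11:45am at or before Declan starts 2:35pm → clear.
Mei: ends 12:00pm at or before Declan starts 2:35pm → clear.
Noor: starts 2:10pm before Declan ends 3:15pm, and ends 3:25pm after Declan starts 2:35pm → overlap.
Marcus: starts 3:35pm at or after Declan ends 3:15pm → clear.
Yusuf: starts 4:25pm at or after Declan ends 3:15pm → clear.
Ravi: starts 5:20pm at or after Declan ends 3:15pm → clear.
Sofia: starts 6:15pm at or after Declan ends 3:15pm → clear.
Declan overlaps Noor.

Yes — it overlaps Noor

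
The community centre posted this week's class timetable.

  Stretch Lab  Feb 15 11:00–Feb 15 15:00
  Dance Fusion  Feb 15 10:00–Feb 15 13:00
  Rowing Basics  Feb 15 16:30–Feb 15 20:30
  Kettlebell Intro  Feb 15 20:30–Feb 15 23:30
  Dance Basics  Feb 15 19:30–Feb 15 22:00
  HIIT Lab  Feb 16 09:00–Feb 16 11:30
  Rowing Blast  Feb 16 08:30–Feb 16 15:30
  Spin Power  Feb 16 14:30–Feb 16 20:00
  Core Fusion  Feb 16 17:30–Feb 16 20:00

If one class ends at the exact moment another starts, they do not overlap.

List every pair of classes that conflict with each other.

Sorted by start: Dance Fusion, Stretch Lab, Rowing Basics, Dance Basics, Kettlebell Intro, Rowing Blast, HIIT Lab, Spin Power, Core Fusion.
Stretch Lab starts before Dance Fusion ends → Dance Fusion and Stretch Lab overlap.
Rowing Basics starts after Dance Fusion ends, so nothing later overlaps Dance Fusion either.
Rowing Basics starts after Stretch Lab ends, so nothing later overlaps Stretch Lab either.
Dance Basics starts before Rowing Basics ends → Rowing Basics and Dance Basics overlap.
Kettlebell Intro starts exactly when Rowing Basics ends (back-to-back, no overlap), so nothing later overlaps Rowing Basics either.
Kettlebell Intro starts before Dance Basics ends → Dance Basics and Kettlebell Intro overlap.
Rowing Blast starts after Dance Basics ends, so nothing later overlaps Dance Basics either.
Rowing Blast starts after Kettlebell Intro ends, so nothing later overlaps Kettlebell Intro either.
HIIT Lab starts before Rowing Blast ends → Rowing Blast and HIIT Lab overlap.
Spin Power starts before Rowing Blast ends → Rowing Blast and Spin Power overlap.
Core Fusion starts after Rowing Blast ends.
Spin Power starts after HIIT Lab ends, so nothing later overlaps HIIT Lab either.
Core Fusion starts before Spin Power ends → Spin Power and Core Fusion overlap.

Core Fusion & Spin Power, Dance Basics & Kettlebell Intro, Dance Basics & Rowing Basics, Dance Fusion & Stretch Lab, HIIT Lab & Rowing Blast, Rowing Blast & Spin Power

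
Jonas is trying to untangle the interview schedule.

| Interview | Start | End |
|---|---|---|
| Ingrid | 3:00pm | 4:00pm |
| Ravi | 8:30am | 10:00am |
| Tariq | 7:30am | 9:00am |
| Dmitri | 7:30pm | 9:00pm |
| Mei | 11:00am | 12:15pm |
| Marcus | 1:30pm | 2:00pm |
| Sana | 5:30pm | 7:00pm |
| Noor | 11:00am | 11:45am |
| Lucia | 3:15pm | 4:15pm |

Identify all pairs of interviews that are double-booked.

Sorted by start: Tariq, Ravi, Mei, Noor, Marcus, Ingrid, Lucia, Sana, Dmitri.
Ravi starts before Tariq ends → Tariq and Ravi overlap.
Mei starts after Tariq ends — done with Tariq.
Mei starts after Ravi ends — done with Ravi.
Noor starts before Mei ends → Mei and Noor overlap.
Marcus starts after Mei ends — done with Mei.
Marcus starts after Noor ends — done with Noor.
Ingrid starts after Marcus ends — done with Marcus.
Lucia starts before Ingrid ends → Ingrid and Lucia overlap.
Sana starts after Ingrid ends — done with Ingrid.
Sana starts after Lucia ends — done with Lucia.
Dmitri starts after Sana ends.

Ingrid & Lucia, Mei & Noor, Ravi & Tariq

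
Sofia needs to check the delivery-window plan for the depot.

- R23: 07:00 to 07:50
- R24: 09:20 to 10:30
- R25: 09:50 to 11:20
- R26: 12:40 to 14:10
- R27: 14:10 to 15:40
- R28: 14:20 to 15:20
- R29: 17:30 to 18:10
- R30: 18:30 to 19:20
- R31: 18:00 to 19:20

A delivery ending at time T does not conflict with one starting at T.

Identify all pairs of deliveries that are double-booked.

Sorted by start: R23, R24, R25, R26, R27, R28, R29, R31, R30.
R24 starts after R23 ends, so nothing later overlaps R23 either.
R25 starts before R24 ends → R24 and R25 overlap.
R26 starts after R24 ends, so nothing later overlaps R24 either.
R26 starts after R25 ends, so nothing later overlaps R25 either.
R27 starts exactly when R26 ends (back-to-back, no overlap), so nothing later overlaps R26 either.
R28 starts before R27 ends → R27 and R28 overlap.
R29 starts after R27 ends, so nothing later overlaps R27 either.
R29 starts after R28 ends, so nothing later overlaps R28 either.
R31 starts before R29 ends → R29 and R31 overlap.
R30 starts after R29 ends.
R30 starts before R31 ends → R31 and R30 overlap.

R24 & R25, R27 & R28, R29 & R31, R30 & R31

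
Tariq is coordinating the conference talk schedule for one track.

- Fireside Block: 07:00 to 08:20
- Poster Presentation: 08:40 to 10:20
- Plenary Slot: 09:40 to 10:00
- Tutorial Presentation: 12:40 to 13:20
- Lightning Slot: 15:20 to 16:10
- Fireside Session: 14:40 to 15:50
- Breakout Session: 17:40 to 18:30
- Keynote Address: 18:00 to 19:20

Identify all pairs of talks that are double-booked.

Sorted by start: Fireside Block, Poster Presentation, Plenary Slot, Tutorial Presentation, Fireside Session, Lightning Slot, Breakout Session, Keynote Address.
Poster Presentation starts after Fireside Block ends — done with Fireside Block.
Plenary Slot starts before Poster Presentation ends → Poster Presentation and Plenary Slot overlap.
Tutorial Presentation starts after Poster Presentation ends — done with Poster Presentation.
Tutorial Presentation starts after Plenary Slot ends — done with Plenary Slot.
Fireside Session starts after Tutorial Presentation ends — done with Tutorial Presentation.
Lightning Slot starts before Fireside Session ends → Fireside Session and Lightning Slot overlap.
Breakout Session starts after Fireside Session ends — done with Fireside Session.
Breakout Session starts after Lightning Slot ends — done with Lightning Slot.
Keynote Address starts before Breakout Session ends → Breakout Session and Keynote Address overlap.

Breakout Session & Keynote Address, Fireside Session & Lightning Slot, Plenary Slot & Poster Presentation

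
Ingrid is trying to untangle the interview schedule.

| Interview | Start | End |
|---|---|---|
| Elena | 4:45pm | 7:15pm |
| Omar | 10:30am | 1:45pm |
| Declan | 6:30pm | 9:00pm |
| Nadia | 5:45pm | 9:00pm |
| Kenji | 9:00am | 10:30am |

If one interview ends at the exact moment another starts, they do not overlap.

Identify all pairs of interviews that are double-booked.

Declan & Elena, Declan & Nadia, Elena & Nadia

Sorted by start: Kenji, Omar, Elena, Nadia, Declan.
Omar starts exactly when Kenji ends (back-to-back, no overlap) — done with Kenji.
Elena starts after Omar ends — done with Omar.
Nadia starts before Elena ends → Elena and Nadia overlap.
Declan starts before Elena ends → Elena and Declan overlap.
Declan starts before Nadia ends → Nadia and Declan overlap.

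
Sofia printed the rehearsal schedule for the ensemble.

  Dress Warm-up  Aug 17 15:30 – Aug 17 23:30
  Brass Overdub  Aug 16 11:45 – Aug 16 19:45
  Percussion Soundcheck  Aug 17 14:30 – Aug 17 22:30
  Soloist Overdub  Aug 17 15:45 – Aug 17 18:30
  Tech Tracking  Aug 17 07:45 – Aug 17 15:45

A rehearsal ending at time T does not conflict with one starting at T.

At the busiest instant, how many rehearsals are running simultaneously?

Walk through starts and ends in time order (an end at T is processed before a start at T):
Aug 16 11:45 start Brass Overdub → 1
Aug 16 19:45 end Brass Overdub → 0
Aug 17 07:45 start Tech Tracking → 1
Aug 17 14:30 start Percussion Soundcheck → 2
Aug 17 15:30 start Dress Warm-up → 3
Aug 17 15:45 end Tech Tracking → 2
Aug 17 15:45 start Soloist Overdub → 3
Aug 17 18:30 end Soloist Overdub → 2
Aug 17 22:30 end Percussion Soundcheck → 1
Aug 17 23:30 end Dress Warm-up → 0
Peak is 3, at Aug 17 15:30 (Dress Warm-up, Percussion Soundcheck, Tech Tracking).

3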